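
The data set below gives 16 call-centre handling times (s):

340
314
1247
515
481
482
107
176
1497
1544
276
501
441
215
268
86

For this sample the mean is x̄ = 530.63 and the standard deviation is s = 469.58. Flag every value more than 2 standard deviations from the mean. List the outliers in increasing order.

Cutoffs at x̄ ± 2s: 530.63 ± 2·469.58 = [-408.53, 1469.79].
1497: z = 2.06, |z| > 2 → outlier.
1544: z = 2.16, |z| > 2 → outlier.
Every other value lies within [-408.53, 1469.79].

1497, 1544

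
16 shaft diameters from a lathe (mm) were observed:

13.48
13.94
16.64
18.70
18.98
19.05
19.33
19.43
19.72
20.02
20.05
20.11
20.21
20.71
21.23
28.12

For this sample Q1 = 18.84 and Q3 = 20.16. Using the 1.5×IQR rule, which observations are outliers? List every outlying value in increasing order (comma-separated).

13.48, 13.94, 16.64, 28.12

IQR = Q3 − Q1 = 20.16 − 18.84 = 1.32.
Lower fence = Q1 − 1.5·IQR = 18.84 − 1.98 = 16.86.
Upper fence = Q3 + 1.5·IQR = 20.16 + 1.98 = 22.14.
13.48 < 16.86 → outlier.
13.94 < 16.86 → outlier.
16.64 < 16.86 → outlier.
28.12 > 22.14 → outlier.
All remaining values lie within [16.86, 22.14].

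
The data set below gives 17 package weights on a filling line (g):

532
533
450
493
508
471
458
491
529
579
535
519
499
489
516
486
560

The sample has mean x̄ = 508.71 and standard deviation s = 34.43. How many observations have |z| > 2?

Cutoffs: x̄ ± 2s = [439.85, 577.57].
Outside the cutoffs: 579.

1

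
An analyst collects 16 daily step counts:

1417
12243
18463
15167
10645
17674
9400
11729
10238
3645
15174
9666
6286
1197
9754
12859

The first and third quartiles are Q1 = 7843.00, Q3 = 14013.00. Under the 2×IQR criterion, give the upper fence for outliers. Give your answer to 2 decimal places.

IQR = Q3 − Q1 = 14013.00 − 7843.00 = 6170.00.
Lower fence = Q1 − 2·IQR = 7843.00 − 12340.00 = -4497.00.
Upper fence = Q3 + 2·IQR = 14013.00 + 12340.00 = 26353.00.

26353.00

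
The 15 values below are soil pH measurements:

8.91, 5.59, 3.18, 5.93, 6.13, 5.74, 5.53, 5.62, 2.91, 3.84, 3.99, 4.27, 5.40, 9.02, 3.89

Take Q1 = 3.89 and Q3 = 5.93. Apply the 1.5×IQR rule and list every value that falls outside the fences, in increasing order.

IQR = Q3 − Q1 = 5.93 − 3.89 = 2.04.
Lower fence = Q1 − 1.5·IQR = 3.89 − 3.06 = 0.83.
Upper fence = Q3 + 1.5·IQR = 5.93 + 3.06 = 8.99.
9.02 > 8.99 → outlier.
All remaining values lie within [0.83, 8.99].

9.02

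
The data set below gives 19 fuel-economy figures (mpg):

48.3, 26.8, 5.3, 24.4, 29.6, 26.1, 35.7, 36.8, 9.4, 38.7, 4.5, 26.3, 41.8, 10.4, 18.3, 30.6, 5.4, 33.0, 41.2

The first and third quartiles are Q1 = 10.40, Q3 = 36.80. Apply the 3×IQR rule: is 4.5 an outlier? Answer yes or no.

IQR = Q3 − Q1 = 36.80 − 10.40 = 26.40.
Lower fence = Q1 − 3·IQR = 10.40 − 79.20 = -68.80.
Upper fence = Q3 + 3·IQR = 36.80 + 79.20 = 116.00.
4.5 lies within [-68.80, 116.00].

no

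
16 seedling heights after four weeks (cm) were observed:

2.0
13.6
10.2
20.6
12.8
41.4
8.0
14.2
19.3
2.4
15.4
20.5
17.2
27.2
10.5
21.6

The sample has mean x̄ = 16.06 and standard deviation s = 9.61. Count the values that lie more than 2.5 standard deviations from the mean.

Cutoffs: x̄ ± 2.5s = [-7.965, 40.085].
Outside the cutoffs: 41.4.

1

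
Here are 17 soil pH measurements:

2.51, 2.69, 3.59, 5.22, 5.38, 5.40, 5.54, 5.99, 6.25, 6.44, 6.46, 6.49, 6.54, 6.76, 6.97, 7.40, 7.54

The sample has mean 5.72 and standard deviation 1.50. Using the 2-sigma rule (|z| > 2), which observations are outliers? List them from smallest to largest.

2.51, 2.69

Cutoffs at x̄ ± 2s: 5.72 ± 2·1.50 = [2.72, 8.72].
2.51: z = -2.14, |z| > 2 → outlier.
2.69: z = -2.02, |z| > 2 → outlier.
Every other value lies within [2.72, 8.72].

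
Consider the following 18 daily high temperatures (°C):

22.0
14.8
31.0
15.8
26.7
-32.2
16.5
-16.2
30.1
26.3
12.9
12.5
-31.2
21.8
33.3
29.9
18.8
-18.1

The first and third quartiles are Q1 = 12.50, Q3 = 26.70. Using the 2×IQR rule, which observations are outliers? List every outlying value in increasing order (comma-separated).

IQR = Q3 − Q1 = 26.70 − 12.50 = 14.20.
Lower fence = Q1 − 2·IQR = 12.50 − 28.40 = -15.90.
Upper fence = Q3 + 2·IQR = 26.70 + 28.40 = 55.10.
-32.2 < -15.90 → outlier.
-31.2 < -15.90 → outlier.
-18.1 < -15.90 → outlier.
-16.2 < -15.90 → outlier.
All remaining values lie within [-15.90, 55.10].

-32.2, -31.2, -18.1, -16.2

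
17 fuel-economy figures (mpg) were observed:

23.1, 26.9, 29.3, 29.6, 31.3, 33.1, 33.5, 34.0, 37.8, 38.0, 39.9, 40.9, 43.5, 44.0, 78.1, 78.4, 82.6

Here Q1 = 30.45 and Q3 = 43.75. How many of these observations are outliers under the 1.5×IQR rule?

3

IQR = 13.30; fences at 30.45 − 19.95 = 10.50 and 43.75 + 19.95 = 63.70.
Outside the cutoffs: 78.1, 78.4, 82.6.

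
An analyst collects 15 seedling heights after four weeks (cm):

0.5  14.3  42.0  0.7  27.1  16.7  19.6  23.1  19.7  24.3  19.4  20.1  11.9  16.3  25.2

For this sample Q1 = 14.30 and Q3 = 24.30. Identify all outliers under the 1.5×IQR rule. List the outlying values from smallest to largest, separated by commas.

42.0

IQR = Q3 − Q1 = 24.30 − 14.30 = 10.00.
Lower fence = Q1 − 1.5·IQR = 14.30 − 15.00 = -0.70.
Upper fence = Q3 + 1.5·IQR = 24.30 + 15.00 = 39.30.
42.0 > 39.30 → outlier.
All remaining values lie within [-0.70, 39.30].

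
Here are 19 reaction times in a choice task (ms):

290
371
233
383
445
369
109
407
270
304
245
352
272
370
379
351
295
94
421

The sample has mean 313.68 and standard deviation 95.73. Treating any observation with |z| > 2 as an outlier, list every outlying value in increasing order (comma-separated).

Cutoffs at x̄ ± 2s: 313.68 ± 2·95.73 = [122.22, 505.14].
94: z = -2.29, |z| > 2 → outlier.
109: z = -2.14, |z| > 2 → outlier.
Every other value lies within [122.22, 505.14].

94, 109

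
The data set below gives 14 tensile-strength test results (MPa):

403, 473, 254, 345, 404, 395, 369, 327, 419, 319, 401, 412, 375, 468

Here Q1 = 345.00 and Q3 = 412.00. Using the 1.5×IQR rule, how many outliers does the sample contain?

0

IQR = 67.00; fences at 345.00 − 100.50 = 244.50 and 412.00 + 100.50 = 512.50.
Every value lies within the cutoffs.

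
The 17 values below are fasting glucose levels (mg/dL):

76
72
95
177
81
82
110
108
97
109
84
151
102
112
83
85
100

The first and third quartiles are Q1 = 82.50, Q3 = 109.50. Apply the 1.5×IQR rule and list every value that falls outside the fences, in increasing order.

151, 177

IQR = Q3 − Q1 = 109.50 − 82.50 = 27.00.
Lower fence = Q1 − 1.5·IQR = 82.50 − 40.50 = 42.00.
Upper fence = Q3 + 1.5·IQR = 109.50 + 40.50 = 150.00.
151 > 150.00 → outlier.
177 > 150.00 → outlier.
All remaining values lie within [42.00, 150.00].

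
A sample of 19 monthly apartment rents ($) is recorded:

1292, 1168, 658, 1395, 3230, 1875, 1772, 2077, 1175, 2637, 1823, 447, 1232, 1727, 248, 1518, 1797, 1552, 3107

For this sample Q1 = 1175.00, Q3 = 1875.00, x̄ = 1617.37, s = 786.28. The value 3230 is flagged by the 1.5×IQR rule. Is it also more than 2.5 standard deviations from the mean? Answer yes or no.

z = (3230 − 1617.37) / 786.28 = 2.05.
|z| = 2.05 ≤ 2.5.

no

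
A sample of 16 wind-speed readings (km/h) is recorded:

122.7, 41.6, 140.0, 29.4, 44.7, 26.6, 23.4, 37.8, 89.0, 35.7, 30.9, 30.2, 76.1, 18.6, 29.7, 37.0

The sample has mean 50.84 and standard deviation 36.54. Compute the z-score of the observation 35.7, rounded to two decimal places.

-0.41

z = (35.7 − 50.84) / 36.54 = -0.41.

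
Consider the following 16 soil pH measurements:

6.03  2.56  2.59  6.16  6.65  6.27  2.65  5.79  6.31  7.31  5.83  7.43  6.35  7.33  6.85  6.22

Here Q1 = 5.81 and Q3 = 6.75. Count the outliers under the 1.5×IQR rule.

IQR = 0.94; fences at 5.81 − 1.41 = 4.40 and 6.75 + 1.41 = 8.16.
Outside the cutoffs: 2.56, 2.59, 2.65.

3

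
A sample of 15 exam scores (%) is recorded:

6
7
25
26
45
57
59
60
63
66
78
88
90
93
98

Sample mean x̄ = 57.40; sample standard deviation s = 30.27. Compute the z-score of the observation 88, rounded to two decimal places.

z = (88 − 57.40) / 30.27 = 1.01.

1.01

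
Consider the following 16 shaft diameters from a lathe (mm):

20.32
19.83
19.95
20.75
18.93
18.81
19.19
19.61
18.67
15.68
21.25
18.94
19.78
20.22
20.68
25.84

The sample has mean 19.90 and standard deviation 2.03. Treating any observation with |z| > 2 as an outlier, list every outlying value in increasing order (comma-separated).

15.68, 25.84

Cutoffs at x̄ ± 2s: 19.90 ± 2·2.03 = [15.84, 23.96].
15.68: z = -2.08, |z| > 2 → outlier.
25.84: z = 2.93, |z| > 2 → outlier.
Every other value lies within [15.84, 23.96].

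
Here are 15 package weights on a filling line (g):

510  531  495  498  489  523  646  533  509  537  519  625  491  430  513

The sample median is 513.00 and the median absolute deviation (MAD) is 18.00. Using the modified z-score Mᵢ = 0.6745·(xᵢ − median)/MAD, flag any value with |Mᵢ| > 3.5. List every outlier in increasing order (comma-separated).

|Mᵢ| > 3.5 ⇔ |xᵢ − 513.00| > 3.5·18.00/0.6745 = 93.40.
So outliers lie outside [419.60, 606.40].
625: M = 4.20 → outlier.
646: M = 4.98 → outlier.

625, 646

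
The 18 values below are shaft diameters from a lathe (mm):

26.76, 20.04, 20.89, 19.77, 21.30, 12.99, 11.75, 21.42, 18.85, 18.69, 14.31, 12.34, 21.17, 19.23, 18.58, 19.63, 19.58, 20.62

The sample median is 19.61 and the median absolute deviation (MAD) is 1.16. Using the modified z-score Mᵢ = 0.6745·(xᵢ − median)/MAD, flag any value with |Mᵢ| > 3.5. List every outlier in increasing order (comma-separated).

11.75, 12.34, 12.99, 26.76

|Mᵢ| > 3.5 ⇔ |xᵢ − 19.61| > 3.5·1.16/0.6745 = 6.02.
So outliers lie outside [13.59, 25.63].
11.75: M = -4.57 → outlier.
12.34: M = -4.23 → outlier.
12.99: M = -3.85 → outlier.
26.76: M = 4.16 → outlier.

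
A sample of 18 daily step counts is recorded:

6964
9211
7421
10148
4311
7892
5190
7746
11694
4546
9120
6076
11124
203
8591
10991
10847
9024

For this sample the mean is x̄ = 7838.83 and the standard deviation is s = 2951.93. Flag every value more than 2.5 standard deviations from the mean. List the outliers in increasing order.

203

Cutoffs at x̄ ± 2.5s: 7838.83 ± 2.5·2951.93 = [459.005, 15218.655].
203: z = -2.59, |z| > 2.5 → outlier.
Every other value lies within [459.005, 15218.655].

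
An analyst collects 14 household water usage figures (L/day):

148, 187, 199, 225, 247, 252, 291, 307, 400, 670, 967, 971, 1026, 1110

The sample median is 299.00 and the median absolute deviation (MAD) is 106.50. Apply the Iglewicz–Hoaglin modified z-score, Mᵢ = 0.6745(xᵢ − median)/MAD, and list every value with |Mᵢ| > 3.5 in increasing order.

967, 971, 1026, 1110

|Mᵢ| > 3.5 ⇔ |xᵢ − 299.00| > 3.5·106.50/0.6745 = 552.63.
So outliers lie outside [-253.63, 851.63].
967: M = 4.23 → outlier.
971: M = 4.26 → outlier.
1026: M = 4.60 → outlier.
1110: M = 5.14 → outlier.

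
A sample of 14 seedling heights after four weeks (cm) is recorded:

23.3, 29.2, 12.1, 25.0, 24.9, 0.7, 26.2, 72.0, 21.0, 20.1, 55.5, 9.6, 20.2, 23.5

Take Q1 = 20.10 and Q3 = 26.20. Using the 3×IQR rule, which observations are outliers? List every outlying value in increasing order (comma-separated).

IQR = Q3 − Q1 = 26.20 − 20.10 = 6.10.
Lower fence = Q1 − 3·IQR = 20.10 − 18.30 = 1.80.
Upper fence = Q3 + 3·IQR = 26.20 + 18.30 = 44.50.
0.7 < 1.80 → outlier.
55.5 > 44.50 → outlier.
72.0 > 44.50 → outlier.
All remaining values lie within [1.80, 44.50].

0.7, 55.5, 72.0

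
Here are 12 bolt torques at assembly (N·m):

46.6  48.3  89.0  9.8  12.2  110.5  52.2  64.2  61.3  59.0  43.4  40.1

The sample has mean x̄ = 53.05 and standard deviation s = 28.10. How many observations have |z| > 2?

Cutoffs: x̄ ± 2s = [-3.15, 109.25].
Outside the cutoffs: 110.5.

1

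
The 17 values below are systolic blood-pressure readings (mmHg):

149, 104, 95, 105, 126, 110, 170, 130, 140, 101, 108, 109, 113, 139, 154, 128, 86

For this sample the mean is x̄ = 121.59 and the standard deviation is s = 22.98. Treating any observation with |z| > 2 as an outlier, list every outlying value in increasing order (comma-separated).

170

Cutoffs at x̄ ± 2s: 121.59 ± 2·22.98 = [75.63, 167.55].
170: z = 2.11, |z| > 2 → outlier.
Every other value lies within [75.63, 167.55].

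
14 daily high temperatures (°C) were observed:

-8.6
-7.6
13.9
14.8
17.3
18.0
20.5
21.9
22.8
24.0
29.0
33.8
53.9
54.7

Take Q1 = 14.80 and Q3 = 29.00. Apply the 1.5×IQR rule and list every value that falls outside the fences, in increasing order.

-8.6, -7.6, 53.9, 54.7

IQR = Q3 − Q1 = 29.00 − 14.80 = 14.20.
Lower fence = Q1 − 1.5·IQR = 14.80 − 21.30 = -6.50.
Upper fence = Q3 + 1.5·IQR = 29.00 + 21.30 = 50.30.
-8.6 < -6.50 → outlier.
-7.6 < -6.50 → outlier.
53.9 > 50.30 → outlier.
54.7 > 50.30 → outlier.
All remaining values lie within [-6.50, 50.30].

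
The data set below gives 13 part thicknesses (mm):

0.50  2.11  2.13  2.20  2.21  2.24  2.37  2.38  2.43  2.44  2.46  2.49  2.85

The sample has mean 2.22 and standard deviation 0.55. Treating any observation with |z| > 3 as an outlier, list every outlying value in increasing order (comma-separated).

0.50

Cutoffs at x̄ ± 3s: 2.22 ± 3·0.55 = [0.57, 3.87].
0.50: z = -3.13, |z| > 3 → outlier.
Every other value lies within [0.57, 3.87].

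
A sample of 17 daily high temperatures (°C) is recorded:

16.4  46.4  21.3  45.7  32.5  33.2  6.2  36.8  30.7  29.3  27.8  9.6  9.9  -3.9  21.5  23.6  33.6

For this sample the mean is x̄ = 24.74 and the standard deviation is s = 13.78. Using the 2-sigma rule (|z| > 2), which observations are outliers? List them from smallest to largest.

-3.9

Cutoffs at x̄ ± 2s: 24.74 ± 2·13.78 = [-2.82, 52.30].
-3.9: z = -2.08, |z| > 2 → outlier.
Every other value lies within [-2.82, 52.30].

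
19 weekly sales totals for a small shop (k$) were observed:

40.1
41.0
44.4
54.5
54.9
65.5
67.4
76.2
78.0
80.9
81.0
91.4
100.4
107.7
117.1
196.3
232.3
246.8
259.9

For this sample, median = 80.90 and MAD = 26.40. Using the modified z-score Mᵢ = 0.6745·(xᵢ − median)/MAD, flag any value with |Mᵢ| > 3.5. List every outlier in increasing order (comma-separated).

|Mᵢ| > 3.5 ⇔ |xᵢ − 80.90| > 3.5·26.40/0.6745 = 136.99.
So outliers lie outside [-56.09, 217.89].
232.3: M = 3.87 → outlier.
246.8: M = 4.24 → outlier.
259.9: M = 4.57 → outlier.

232.3, 246.8, 259.9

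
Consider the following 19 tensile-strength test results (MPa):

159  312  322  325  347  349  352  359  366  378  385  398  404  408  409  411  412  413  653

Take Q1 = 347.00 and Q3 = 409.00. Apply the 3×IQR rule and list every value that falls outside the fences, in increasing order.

159, 653

IQR = Q3 − Q1 = 409.00 − 347.00 = 62.00.
Lower fence = Q1 − 3·IQR = 347.00 − 186.00 = 161.00.
Upper fence = Q3 + 3·IQR = 409.00 + 186.00 = 595.00.
159 < 161.00 → outlier.
653 > 595.00 → outlier.
All remaining values lie within [161.00, 595.00].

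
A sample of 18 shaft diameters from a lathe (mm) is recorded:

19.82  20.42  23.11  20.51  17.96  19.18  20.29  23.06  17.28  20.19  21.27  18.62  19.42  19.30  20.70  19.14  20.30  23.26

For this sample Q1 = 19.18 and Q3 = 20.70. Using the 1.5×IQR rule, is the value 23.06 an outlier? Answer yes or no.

yes

IQR = Q3 − Q1 = 20.70 − 19.18 = 1.52.
Lower fence = Q1 − 1.5·IQR = 19.18 − 2.28 = 16.90.
Upper fence = Q3 + 1.5·IQR = 20.70 + 2.28 = 22.98.
23.06 lies above the upper fence.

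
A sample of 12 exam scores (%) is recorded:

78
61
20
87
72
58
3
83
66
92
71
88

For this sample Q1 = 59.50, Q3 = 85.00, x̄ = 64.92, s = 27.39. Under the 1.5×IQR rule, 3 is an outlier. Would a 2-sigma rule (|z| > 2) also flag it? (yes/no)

yes

z = (3 − 64.92) / 27.39 = -2.26.
|z| = 2.26 > 2.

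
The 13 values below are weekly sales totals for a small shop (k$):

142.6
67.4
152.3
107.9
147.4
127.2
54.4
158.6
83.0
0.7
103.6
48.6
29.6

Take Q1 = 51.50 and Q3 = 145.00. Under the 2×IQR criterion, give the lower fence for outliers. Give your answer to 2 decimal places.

-135.50

IQR = Q3 − Q1 = 145.00 − 51.50 = 93.50.
Lower fence = Q1 − 2·IQR = 51.50 − 187.00 = -135.50.
Upper fence = Q3 + 2·IQR = 145.00 + 187.00 = 332.00.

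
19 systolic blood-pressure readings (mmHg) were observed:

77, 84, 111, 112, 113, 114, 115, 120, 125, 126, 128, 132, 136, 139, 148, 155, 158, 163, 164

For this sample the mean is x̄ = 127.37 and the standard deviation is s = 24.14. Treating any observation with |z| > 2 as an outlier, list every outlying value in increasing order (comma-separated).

Cutoffs at x̄ ± 2s: 127.37 ± 2·24.14 = [79.09, 175.65].
77: z = -2.09, |z| > 2 → outlier.
Every other value lies within [79.09, 175.65].

77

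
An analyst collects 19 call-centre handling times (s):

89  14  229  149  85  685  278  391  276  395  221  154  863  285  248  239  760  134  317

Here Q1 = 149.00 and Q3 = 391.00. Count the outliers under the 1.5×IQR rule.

IQR = 242.00; fences at 149.00 − 363.00 = -214.00 and 391.00 + 363.00 = 754.00.
Outside the cutoffs: 760, 863.

2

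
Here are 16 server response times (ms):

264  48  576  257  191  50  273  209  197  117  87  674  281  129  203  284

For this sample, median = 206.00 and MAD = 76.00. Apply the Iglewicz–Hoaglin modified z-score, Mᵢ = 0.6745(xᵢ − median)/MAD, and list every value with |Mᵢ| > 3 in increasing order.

576, 674

|Mᵢ| > 3 ⇔ |xᵢ − 206.00| > 3·76.00/0.6745 = 338.03.
So outliers lie outside [-132.03, 544.03].
576: M = 3.28 → outlier.
674: M = 4.15 → outlier.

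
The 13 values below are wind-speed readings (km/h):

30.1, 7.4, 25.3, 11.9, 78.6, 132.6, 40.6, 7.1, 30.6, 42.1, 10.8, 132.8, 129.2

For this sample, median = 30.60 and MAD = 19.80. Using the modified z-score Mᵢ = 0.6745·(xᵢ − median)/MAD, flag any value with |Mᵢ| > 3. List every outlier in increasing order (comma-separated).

|Mᵢ| > 3 ⇔ |xᵢ − 30.60| > 3·19.80/0.6745 = 88.07.
So outliers lie outside [-57.47, 118.67].
129.2: M = 3.36 → outlier.
132.6: M = 3.47 → outlier.
132.8: M = 3.48 → outlier.

129.2, 132.6, 132.8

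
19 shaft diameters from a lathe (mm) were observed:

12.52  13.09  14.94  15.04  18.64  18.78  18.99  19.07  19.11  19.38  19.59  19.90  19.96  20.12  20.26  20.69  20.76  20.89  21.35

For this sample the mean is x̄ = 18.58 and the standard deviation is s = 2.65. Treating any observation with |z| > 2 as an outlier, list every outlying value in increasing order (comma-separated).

12.52, 13.09

Cutoffs at x̄ ± 2s: 18.58 ± 2·2.65 = [13.28, 23.88].
12.52: z = -2.29, |z| > 2 → outlier.
13.09: z = -2.07, |z| > 2 → outlier.
Every other value lies within [13.28, 23.88].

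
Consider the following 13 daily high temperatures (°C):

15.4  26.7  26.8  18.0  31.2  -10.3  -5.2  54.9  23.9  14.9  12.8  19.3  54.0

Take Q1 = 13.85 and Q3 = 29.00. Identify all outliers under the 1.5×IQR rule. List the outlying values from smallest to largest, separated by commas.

-10.3, 54.0, 54.9

IQR = Q3 − Q1 = 29.00 − 13.85 = 15.15.
Lower fence = Q1 − 1.5·IQR = 13.85 − 22.725 = -8.875.
Upper fence = Q3 + 1.5·IQR = 29.00 + 22.725 = 51.725.
-10.3 < -8.875 → outlier.
54.0 > 51.725 → outlier.
54.9 > 51.725 → outlier.
All remaining values lie within [-8.875, 51.725].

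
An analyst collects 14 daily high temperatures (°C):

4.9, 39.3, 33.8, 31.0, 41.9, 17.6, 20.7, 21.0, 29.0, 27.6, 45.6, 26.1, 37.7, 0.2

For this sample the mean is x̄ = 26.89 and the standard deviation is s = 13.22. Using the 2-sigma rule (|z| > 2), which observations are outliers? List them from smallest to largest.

0.2

Cutoffs at x̄ ± 2s: 26.89 ± 2·13.22 = [0.45, 53.33].
0.2: z = -2.02, |z| > 2 → outlier.
Every other value lies within [0.45, 53.33].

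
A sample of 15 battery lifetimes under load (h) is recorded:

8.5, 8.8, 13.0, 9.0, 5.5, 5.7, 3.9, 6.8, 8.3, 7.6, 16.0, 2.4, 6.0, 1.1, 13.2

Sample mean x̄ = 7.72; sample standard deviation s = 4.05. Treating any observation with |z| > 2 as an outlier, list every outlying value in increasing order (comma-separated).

16.0

Cutoffs at x̄ ± 2s: 7.72 ± 2·4.05 = [-0.38, 15.82].
16.0: z = 2.04, |z| > 2 → outlier.
Every other value lies within [-0.38, 15.82].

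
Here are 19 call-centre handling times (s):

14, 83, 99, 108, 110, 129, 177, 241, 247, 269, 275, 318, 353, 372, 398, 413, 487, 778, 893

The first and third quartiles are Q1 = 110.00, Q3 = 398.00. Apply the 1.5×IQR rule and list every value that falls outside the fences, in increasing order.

893

IQR = Q3 − Q1 = 398.00 − 110.00 = 288.00.
Lower fence = Q1 − 1.5·IQR = 110.00 − 432.00 = -322.00.
Upper fence = Q3 + 1.5·IQR = 398.00 + 432.00 = 830.00.
893 > 830.00 → outlier.
All remaining values lie within [-322.00, 830.00].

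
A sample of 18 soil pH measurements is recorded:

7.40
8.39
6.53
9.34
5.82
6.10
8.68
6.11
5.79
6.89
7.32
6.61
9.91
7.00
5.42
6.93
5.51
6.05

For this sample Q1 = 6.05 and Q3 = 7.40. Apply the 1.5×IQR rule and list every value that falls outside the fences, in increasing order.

9.91

IQR = Q3 − Q1 = 7.40 − 6.05 = 1.35.
Lower fence = Q1 − 1.5·IQR = 6.05 − 2.025 = 4.025.
Upper fence = Q3 + 1.5·IQR = 7.40 + 2.025 = 9.425.
9.91 > 9.425 → outlier.
All remaining values lie within [4.025, 9.425].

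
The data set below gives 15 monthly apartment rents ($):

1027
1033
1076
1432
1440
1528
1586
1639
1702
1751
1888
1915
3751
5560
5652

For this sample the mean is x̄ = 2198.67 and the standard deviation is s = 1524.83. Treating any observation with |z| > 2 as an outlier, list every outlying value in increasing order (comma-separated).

Cutoffs at x̄ ± 2s: 2198.67 ± 2·1524.83 = [-850.99, 5248.33].
5560: z = 2.20, |z| > 2 → outlier.
5652: z = 2.26, |z| > 2 → outlier.
Every other value lies within [-850.99, 5248.33].

5560, 5652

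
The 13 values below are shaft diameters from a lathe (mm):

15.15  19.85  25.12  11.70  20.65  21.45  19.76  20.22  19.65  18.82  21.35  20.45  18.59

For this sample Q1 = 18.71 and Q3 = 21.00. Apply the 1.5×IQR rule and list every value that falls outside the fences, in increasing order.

11.70, 15.15, 25.12

IQR = Q3 − Q1 = 21.00 − 18.71 = 2.29.
Lower fence = Q1 − 1.5·IQR = 18.71 − 3.435 = 15.275.
Upper fence = Q3 + 1.5·IQR = 21.00 + 3.435 = 24.435.
11.70 < 15.275 → outlier.
15.15 < 15.275 → outlier.
25.12 > 24.435 → outlier.
All remaining values lie within [15.275, 24.435].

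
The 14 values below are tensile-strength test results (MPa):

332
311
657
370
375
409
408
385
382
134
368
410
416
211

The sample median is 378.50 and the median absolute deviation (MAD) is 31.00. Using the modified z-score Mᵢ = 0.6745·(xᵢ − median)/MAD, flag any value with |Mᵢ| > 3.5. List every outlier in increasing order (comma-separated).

134, 211, 657

|Mᵢ| > 3.5 ⇔ |xᵢ − 378.50| > 3.5·31.00/0.6745 = 160.86.
So outliers lie outside [217.64, 539.36].
134: M = -5.32 → outlier.
211: M = -3.64 → outlier.
657: M = 6.06 → outlier.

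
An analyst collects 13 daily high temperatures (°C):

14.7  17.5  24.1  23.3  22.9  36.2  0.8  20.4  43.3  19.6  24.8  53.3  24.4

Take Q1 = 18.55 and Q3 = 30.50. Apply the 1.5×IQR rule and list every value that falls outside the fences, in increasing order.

53.3

IQR = Q3 − Q1 = 30.50 − 18.55 = 11.95.
Lower fence = Q1 − 1.5·IQR = 18.55 − 17.925 = 0.625.
Upper fence = Q3 + 1.5·IQR = 30.50 + 17.925 = 48.425.
53.3 > 48.425 → outlier.
All remaining values lie within [0.625, 48.425].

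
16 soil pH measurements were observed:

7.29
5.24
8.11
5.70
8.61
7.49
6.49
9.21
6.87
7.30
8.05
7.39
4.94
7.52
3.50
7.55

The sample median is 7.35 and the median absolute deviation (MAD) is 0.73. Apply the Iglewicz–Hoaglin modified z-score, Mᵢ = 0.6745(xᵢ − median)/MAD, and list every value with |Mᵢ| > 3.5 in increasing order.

|Mᵢ| > 3.5 ⇔ |xᵢ − 7.35| > 3.5·0.73/0.6745 = 3.79.
So outliers lie outside [3.56, 11.14].
3.50: M = -3.56 → outlier.

3.50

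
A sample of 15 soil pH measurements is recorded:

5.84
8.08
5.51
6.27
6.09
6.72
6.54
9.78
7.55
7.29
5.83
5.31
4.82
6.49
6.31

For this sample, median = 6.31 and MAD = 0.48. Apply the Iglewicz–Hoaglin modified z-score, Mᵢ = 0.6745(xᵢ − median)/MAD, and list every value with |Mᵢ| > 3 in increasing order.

|Mᵢ| > 3 ⇔ |xᵢ − 6.31| > 3·0.48/0.6745 = 2.13.
So outliers lie outside [4.18, 8.44].
9.78: M = 4.88 → outlier.

9.78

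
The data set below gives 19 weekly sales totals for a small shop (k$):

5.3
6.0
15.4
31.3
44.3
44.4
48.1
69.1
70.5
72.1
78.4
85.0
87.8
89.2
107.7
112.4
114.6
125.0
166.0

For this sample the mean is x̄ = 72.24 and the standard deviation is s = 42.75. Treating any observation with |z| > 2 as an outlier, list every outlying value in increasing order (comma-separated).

166.0

Cutoffs at x̄ ± 2s: 72.24 ± 2·42.75 = [-13.26, 157.74].
166.0: z = 2.19, |z| > 2 → outlier.
Every other value lies within [-13.26, 157.74].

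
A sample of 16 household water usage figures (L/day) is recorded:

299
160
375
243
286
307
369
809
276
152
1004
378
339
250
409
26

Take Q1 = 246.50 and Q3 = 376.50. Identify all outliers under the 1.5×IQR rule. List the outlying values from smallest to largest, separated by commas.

26, 809, 1004

IQR = Q3 − Q1 = 376.50 − 246.50 = 130.00.
Lower fence = Q1 − 1.5·IQR = 246.50 − 195.00 = 51.50.
Upper fence = Q3 + 1.5·IQR = 376.50 + 195.00 = 571.50.
26 < 51.50 → outlier.
809 > 571.50 → outlier.
1004 > 571.50 → outlier.
All remaining values lie within [51.50, 571.50].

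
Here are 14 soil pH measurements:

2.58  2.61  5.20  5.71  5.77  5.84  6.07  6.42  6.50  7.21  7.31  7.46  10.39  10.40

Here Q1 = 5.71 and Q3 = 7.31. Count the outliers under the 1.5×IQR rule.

4

IQR = 1.60; fences at 5.71 − 2.40 = 3.31 and 7.31 + 2.40 = 9.71.
Outside the cutoffs: 2.58, 2.61, 10.39, 10.40.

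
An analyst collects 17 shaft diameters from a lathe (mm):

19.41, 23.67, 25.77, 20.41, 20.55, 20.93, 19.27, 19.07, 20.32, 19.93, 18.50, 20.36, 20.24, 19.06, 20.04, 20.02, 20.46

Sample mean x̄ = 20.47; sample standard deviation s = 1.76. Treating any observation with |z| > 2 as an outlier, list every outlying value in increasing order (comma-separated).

Cutoffs at x̄ ± 2s: 20.47 ± 2·1.76 = [16.95, 23.99].
25.77: z = 3.01, |z| > 2 → outlier.
Every other value lies within [16.95, 23.99].

25.77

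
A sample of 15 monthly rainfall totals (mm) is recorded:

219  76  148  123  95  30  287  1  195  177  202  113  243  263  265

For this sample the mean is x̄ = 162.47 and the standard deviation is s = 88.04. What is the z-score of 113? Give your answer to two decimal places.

-0.56

z = (113 − 162.47) / 88.04 = -0.56.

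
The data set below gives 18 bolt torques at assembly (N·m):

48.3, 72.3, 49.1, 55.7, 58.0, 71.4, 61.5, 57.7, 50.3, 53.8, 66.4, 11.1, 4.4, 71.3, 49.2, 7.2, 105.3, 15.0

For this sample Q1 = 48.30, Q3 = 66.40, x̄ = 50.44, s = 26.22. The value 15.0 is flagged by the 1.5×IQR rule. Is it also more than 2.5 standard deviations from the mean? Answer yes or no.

no

z = (15.0 − 50.44) / 26.22 = -1.35.
|z| = 1.35 ≤ 2.5.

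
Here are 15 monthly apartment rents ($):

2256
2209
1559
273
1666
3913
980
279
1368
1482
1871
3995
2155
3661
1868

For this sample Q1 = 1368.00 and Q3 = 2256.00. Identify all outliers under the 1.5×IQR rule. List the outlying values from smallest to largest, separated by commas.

IQR = Q3 − Q1 = 2256.00 − 1368.00 = 888.00.
Lower fence = Q1 − 1.5·IQR = 1368.00 − 1332.00 = 36.00.
Upper fence = Q3 + 1.5·IQR = 2256.00 + 1332.00 = 3588.00.
3661 > 3588.00 → outlier.
3913 > 3588.00 → outlier.
3995 > 3588.00 → outlier.
All remaining values lie within [36.00, 3588.00].

3661, 3913, 3995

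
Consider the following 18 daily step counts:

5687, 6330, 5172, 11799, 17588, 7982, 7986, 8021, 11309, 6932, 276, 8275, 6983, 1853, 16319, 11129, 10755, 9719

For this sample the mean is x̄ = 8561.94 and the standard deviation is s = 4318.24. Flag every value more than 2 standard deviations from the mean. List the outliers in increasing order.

Cutoffs at x̄ ± 2s: 8561.94 ± 2·4318.24 = [-74.54, 17198.42].
17588: z = 2.09, |z| > 2 → outlier.
Every other value lies within [-74.54, 17198.42].

17588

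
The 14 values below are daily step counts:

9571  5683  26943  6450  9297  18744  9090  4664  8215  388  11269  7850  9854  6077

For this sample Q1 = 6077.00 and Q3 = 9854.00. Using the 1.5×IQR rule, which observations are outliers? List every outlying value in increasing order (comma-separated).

388, 18744, 26943

IQR = Q3 − Q1 = 9854.00 − 6077.00 = 3777.00.
Lower fence = Q1 − 1.5·IQR = 6077.00 − 5665.50 = 411.50.
Upper fence = Q3 + 1.5·IQR = 9854.00 + 5665.50 = 15519.50.
388 < 411.50 → outlier.
18744 > 15519.50 → outlier.
26943 > 15519.50 → outlier.
All remaining values lie within [411.50, 15519.50].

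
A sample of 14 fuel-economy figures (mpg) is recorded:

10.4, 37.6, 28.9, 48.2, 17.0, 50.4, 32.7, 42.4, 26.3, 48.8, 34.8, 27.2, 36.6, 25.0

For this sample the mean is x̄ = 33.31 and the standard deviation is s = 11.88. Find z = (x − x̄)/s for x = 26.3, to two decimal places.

-0.59

z = (26.3 − 33.31) / 11.88 = -0.59.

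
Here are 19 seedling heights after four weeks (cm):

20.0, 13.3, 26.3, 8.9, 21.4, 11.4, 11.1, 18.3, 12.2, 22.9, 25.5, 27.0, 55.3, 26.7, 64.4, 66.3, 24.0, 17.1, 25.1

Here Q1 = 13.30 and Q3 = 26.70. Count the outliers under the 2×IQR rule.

IQR = 13.40; fences at 13.30 − 26.80 = -13.50 and 26.70 + 26.80 = 53.50.
Outside the cutoffs: 55.3, 64.4, 66.3.

3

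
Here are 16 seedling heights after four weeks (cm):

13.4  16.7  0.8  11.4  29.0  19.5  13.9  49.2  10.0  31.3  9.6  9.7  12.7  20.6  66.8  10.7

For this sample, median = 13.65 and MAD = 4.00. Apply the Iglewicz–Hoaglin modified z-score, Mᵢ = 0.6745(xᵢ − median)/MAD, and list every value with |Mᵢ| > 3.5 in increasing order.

49.2, 66.8

|Mᵢ| > 3.5 ⇔ |xᵢ − 13.65| > 3.5·4.00/0.6745 = 20.76.
So outliers lie outside [-7.11, 34.41].
49.2: M = 5.99 → outlier.
66.8: M = 8.96 → outlier.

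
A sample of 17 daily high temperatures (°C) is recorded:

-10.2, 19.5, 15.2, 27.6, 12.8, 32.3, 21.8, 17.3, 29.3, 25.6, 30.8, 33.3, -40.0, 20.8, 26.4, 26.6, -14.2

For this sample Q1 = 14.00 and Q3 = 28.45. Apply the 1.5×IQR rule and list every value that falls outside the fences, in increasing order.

-40.0, -14.2, -10.2

IQR = Q3 − Q1 = 28.45 − 14.00 = 14.45.
Lower fence = Q1 − 1.5·IQR = 14.00 − 21.675 = -7.675.
Upper fence = Q3 + 1.5·IQR = 28.45 + 21.675 = 50.125.
-40.0 < -7.675 → outlier.
-14.2 < -7.675 → outlier.
-10.2 < -7.675 → outlier.
All remaining values lie within [-7.675, 50.125].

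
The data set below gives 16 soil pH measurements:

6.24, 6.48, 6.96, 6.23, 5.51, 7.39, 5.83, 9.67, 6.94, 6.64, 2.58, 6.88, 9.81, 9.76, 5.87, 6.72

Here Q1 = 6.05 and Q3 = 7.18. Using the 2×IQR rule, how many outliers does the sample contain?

4

IQR = 1.13; fences at 6.05 − 2.26 = 3.79 and 7.18 + 2.26 = 9.44.
Outside the cutoffs: 2.58, 9.67, 9.76, 9.81.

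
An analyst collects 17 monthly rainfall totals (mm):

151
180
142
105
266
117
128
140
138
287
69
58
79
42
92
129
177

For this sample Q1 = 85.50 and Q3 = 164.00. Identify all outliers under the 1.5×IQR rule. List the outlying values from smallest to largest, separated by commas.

287

IQR = Q3 − Q1 = 164.00 − 85.50 = 78.50.
Lower fence = Q1 − 1.5·IQR = 85.50 − 117.75 = -32.25.
Upper fence = Q3 + 1.5·IQR = 164.00 + 117.75 = 281.75.
287 > 281.75 → outlier.
All remaining values lie within [-32.25, 281.75].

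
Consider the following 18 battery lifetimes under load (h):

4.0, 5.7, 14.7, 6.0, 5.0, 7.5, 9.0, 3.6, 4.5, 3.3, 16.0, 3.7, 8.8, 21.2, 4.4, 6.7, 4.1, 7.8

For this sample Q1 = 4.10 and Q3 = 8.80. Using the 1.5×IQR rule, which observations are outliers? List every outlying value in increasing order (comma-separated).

IQR = Q3 − Q1 = 8.80 − 4.10 = 4.70.
Lower fence = Q1 − 1.5·IQR = 4.10 − 7.05 = -2.95.
Upper fence = Q3 + 1.5·IQR = 8.80 + 7.05 = 15.85.
16.0 > 15.85 → outlier.
21.2 > 15.85 → outlier.
All remaining values lie within [-2.95, 15.85].

16.0, 21.2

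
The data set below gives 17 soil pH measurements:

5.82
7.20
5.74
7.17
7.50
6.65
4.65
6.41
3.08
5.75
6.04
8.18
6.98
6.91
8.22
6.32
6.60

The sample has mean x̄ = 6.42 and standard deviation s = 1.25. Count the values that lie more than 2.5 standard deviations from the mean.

1

Cutoffs: x̄ ± 2.5s = [3.295, 9.545].
Outside the cutoffs: 3.08.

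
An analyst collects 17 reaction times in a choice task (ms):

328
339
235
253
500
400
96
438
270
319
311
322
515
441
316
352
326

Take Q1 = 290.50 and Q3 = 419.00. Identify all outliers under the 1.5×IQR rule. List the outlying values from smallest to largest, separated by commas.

IQR = Q3 − Q1 = 419.00 − 290.50 = 128.50.
Lower fence = Q1 − 1.5·IQR = 290.50 − 192.75 = 97.75.
Upper fence = Q3 + 1.5·IQR = 419.00 + 192.75 = 611.75.
96 < 97.75 → outlier.
All remaining values lie within [97.75, 611.75].

96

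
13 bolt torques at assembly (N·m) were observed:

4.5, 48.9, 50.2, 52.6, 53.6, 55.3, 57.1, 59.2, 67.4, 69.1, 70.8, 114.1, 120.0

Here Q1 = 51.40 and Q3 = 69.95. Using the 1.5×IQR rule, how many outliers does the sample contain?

3

IQR = 18.55; fences at 51.40 − 27.825 = 23.575 and 69.95 + 27.825 = 97.775.
Outside the cutoffs: 4.5, 114.1, 120.0.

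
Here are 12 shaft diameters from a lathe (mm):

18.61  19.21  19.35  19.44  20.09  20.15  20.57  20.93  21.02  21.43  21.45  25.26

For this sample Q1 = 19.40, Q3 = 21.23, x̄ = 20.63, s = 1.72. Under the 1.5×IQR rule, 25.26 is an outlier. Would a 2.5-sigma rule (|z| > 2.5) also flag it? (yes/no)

yes

z = (25.26 − 20.63) / 1.72 = 2.69.
|z| = 2.69 > 2.5.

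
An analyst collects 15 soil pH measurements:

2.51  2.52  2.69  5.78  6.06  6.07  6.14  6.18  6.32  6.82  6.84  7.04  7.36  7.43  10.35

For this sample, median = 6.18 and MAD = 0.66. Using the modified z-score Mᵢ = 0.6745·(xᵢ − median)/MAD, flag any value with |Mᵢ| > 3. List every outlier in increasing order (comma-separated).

|Mᵢ| > 3 ⇔ |xᵢ − 6.18| > 3·0.66/0.6745 = 2.94.
So outliers lie outside [3.24, 9.12].
2.51: M = -3.75 → outlier.
2.52: M = -3.74 → outlier.
2.69: M = -3.57 → outlier.
10.35: M = 4.26 → outlier.

2.51, 2.52, 2.69, 10.35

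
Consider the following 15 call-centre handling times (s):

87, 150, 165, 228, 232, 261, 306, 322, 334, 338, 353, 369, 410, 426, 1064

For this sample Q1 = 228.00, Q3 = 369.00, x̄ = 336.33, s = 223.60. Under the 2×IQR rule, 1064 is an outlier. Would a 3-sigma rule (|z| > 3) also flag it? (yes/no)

yes

z = (1064 − 336.33) / 223.60 = 3.25.
|z| = 3.25 > 3.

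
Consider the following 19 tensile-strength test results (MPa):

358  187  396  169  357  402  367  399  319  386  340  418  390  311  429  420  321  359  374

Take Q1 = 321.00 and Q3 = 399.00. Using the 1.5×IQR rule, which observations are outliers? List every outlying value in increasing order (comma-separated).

IQR = Q3 − Q1 = 399.00 − 321.00 = 78.00.
Lower fence = Q1 − 1.5·IQR = 321.00 − 117.00 = 204.00.
Upper fence = Q3 + 1.5·IQR = 399.00 + 117.00 = 516.00.
169 < 204.00 → outlier.
187 < 204.00 → outlier.
All remaining values lie within [204.00, 516.00].

169, 187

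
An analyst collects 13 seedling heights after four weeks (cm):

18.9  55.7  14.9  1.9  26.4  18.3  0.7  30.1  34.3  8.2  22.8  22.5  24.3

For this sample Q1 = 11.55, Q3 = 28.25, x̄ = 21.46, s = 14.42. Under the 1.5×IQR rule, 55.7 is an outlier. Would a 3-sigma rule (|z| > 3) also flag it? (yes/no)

no

z = (55.7 − 21.46) / 14.42 = 2.37.
|z| = 2.37 ≤ 3.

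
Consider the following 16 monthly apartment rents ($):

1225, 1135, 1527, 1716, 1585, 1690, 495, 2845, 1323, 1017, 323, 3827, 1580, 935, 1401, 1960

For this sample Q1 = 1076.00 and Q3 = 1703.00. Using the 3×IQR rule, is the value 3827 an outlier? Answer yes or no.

IQR = Q3 − Q1 = 1703.00 − 1076.00 = 627.00.
Lower fence = Q1 − 3·IQR = 1076.00 − 1881.00 = -805.00.
Upper fence = Q3 + 3·IQR = 1703.00 + 1881.00 = 3584.00.
3827 lies above the upper fence.

yes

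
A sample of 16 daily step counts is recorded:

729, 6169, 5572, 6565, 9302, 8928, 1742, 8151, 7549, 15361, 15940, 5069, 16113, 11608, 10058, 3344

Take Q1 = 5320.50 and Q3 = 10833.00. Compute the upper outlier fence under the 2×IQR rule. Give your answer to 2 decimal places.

21858.00

IQR = Q3 − Q1 = 10833.00 − 5320.50 = 5512.50.
Lower fence = Q1 − 2·IQR = 5320.50 − 11025.00 = -5704.50.
Upper fence = Q3 + 2·IQR = 10833.00 + 11025.00 = 21858.00.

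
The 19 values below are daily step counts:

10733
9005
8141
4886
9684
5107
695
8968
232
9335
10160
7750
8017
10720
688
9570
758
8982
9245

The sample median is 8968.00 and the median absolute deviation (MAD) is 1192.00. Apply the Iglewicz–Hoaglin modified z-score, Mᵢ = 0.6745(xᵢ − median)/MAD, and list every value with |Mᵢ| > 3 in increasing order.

|Mᵢ| > 3 ⇔ |xᵢ − 8968.00| > 3·1192.00/0.6745 = 5301.70.
So outliers lie outside [3666.30, 14269.70].
232: M = -4.94 → outlier.
688: M = -4.69 → outlier.
695: M = -4.68 → outlier.
758: M = -4.65 → outlier.

232, 688, 695, 758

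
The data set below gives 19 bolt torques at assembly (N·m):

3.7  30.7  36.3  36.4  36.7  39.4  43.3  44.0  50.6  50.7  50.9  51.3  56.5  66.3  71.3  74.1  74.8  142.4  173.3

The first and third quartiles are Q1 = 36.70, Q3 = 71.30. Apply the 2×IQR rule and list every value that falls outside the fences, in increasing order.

142.4, 173.3

IQR = Q3 − Q1 = 71.30 − 36.70 = 34.60.
Lower fence = Q1 − 2·IQR = 36.70 − 69.20 = -32.50.
Upper fence = Q3 + 2·IQR = 71.30 + 69.20 = 140.50.
142.4 > 140.50 → outlier.
173.3 > 140.50 → outlier.
All remaining values lie within [-32.50, 140.50].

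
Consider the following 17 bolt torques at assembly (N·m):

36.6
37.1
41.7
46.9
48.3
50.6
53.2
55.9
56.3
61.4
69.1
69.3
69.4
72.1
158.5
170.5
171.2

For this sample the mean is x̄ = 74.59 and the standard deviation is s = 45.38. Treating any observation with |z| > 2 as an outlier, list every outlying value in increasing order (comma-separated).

170.5, 171.2

Cutoffs at x̄ ± 2s: 74.59 ± 2·45.38 = [-16.17, 165.35].
170.5: z = 2.11, |z| > 2 → outlier.
171.2: z = 2.13, |z| > 2 → outlier.
Every other value lies within [-16.17, 165.35].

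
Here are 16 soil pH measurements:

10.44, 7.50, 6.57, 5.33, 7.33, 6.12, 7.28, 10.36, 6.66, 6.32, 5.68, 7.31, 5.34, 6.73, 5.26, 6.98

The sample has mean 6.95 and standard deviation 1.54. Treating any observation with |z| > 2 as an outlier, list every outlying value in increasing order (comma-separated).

10.36, 10.44

Cutoffs at x̄ ± 2s: 6.95 ± 2·1.54 = [3.87, 10.03].
10.36: z = 2.21, |z| > 2 → outlier.
10.44: z = 2.27, |z| > 2 → outlier.
Every other value lies within [3.87, 10.03].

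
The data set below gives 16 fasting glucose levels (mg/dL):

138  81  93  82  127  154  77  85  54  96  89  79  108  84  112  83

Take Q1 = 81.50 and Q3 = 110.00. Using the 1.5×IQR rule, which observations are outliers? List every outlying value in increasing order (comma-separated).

IQR = Q3 − Q1 = 110.00 − 81.50 = 28.50.
Lower fence = Q1 − 1.5·IQR = 81.50 − 42.75 = 38.75.
Upper fence = Q3 + 1.5·IQR = 110.00 + 42.75 = 152.75.
154 > 152.75 → outlier.
All remaining values lie within [38.75, 152.75].

154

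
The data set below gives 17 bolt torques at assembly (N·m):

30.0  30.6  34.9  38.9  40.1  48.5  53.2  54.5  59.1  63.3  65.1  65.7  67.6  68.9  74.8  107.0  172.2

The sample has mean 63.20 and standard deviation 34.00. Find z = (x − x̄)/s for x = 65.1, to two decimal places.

z = (65.1 − 63.20) / 34.00 = 0.06.

0.06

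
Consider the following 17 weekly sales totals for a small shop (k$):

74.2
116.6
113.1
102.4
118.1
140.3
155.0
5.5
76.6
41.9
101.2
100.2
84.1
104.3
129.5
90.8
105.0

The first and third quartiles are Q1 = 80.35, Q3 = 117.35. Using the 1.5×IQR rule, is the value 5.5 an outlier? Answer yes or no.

yes

IQR = Q3 − Q1 = 117.35 − 80.35 = 37.00.
Lower fence = Q1 − 1.5·IQR = 80.35 − 55.50 = 24.85.
Upper fence = Q3 + 1.5·IQR = 117.35 + 55.50 = 172.85.
5.5 lies below the lower fence.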